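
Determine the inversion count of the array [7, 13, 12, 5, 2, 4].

Finding inversions in [7, 13, 12, 5, 2, 4]:

(0, 3): arr[0]=7 > arr[3]=5
(0, 4): arr[0]=7 > arr[4]=2
(0, 5): arr[0]=7 > arr[5]=4
(1, 2): arr[1]=13 > arr[2]=12
(1, 3): arr[1]=13 > arr[3]=5
(1, 4): arr[1]=13 > arr[4]=2
(1, 5): arr[1]=13 > arr[5]=4
(2, 3): arr[2]=12 > arr[3]=5
(2, 4): arr[2]=12 > arr[4]=2
(2, 5): arr[2]=12 > arr[5]=4
(3, 4): arr[3]=5 > arr[4]=2
(3, 5): arr[3]=5 > arr[5]=4

Total inversions: 12

The array has 12 inversion(s): (0,3), (0,4), (0,5), (1,2), (1,3), (1,4), (1,5), (2,3), (2,4), (2,5), (3,4), (3,5). Each pair (i,j) satisfies i < j and arr[i] > arr[j].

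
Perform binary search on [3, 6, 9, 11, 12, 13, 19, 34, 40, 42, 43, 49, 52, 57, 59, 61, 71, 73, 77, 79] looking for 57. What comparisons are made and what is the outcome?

Binary search for 57 in [3, 6, 9, 11, 12, 13, 19, 34, 40, 42, 43, 49, 52, 57, 59, 61, 71, 73, 77, 79]:

lo=0, hi=19, mid=9, arr[mid]=42 -> 42 < 57, search right half
lo=10, hi=19, mid=14, arr[mid]=59 -> 59 > 57, search left half
lo=10, hi=13, mid=11, arr[mid]=49 -> 49 < 57, search right half
lo=12, hi=13, mid=12, arr[mid]=52 -> 52 < 57, search right half
lo=13, hi=13, mid=13, arr[mid]=57 -> Found target at index 13!

Binary search finds 57 at index 13 after 5 comparisons. The search repeatedly halves the search space by comparing with the middle element.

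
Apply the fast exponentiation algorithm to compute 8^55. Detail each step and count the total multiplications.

Computing 8^55 by squaring (build up from 8^1; each line after the first costs one multiplication):

8^1 = 8
8^2 = (8^1)^2 = 8^2 = 64
8^3 = 8 * 8^2 = 8 * 64 = 512
8^6 = (8^3)^2 = 512^2 = 262144
8^12 = (8^6)^2 = 262144^2 = 68719476736
8^13 = 8 * 8^12 = 8 * 68719476736 = 549755813888
8^26 = (8^13)^2 = 549755813888^2 = 302231454903657293676544
8^27 = 8 * 8^26 = 8 * 302231454903657293676544 = 2417851639229258349412352
8^54 = (8^27)^2 = 2417851639229258349412352^2 = 5846006549323611672814739330865132078623730171904
8^55 = 8 * 8^54 = 8 * 5846006549323611672814739330865132078623730171904 = 46768052394588893382517914646921056628989841375232

Result: 46768052394588893382517914646921056628989841375232
Multiplications needed: 9 (9 lines after 8^1)

8^55 = 46768052394588893382517914646921056628989841375232. Using exponentiation by squaring, this requires 9 multiplications. The key idea: if the exponent is even, square the half-power; if odd, multiply by the base once.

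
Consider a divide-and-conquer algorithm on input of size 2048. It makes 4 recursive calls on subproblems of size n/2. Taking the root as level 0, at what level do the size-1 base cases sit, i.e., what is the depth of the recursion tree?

For divide and conquer with division factor 2:

Problem sizes at each level:
Level 0: 2048
Level 1: 1024
Level 2: 512
Level 3: 256
Level 4: 128
Level 5: 64
Level 6: 32
Level 7: 16
Level 8: 8
Level 9: 4
Level 10: 2
Level 11: 1

The root is level 0 and the size-1 base case is level 11 (the tree spans levels 0 through 11, i.e. 12 levels counting the root), so the depth is the number of divisions: log_2(2048) = 11

The recursion tree depth is log_2(2048) = 11. At each level, the problem size is divided by 2, so it takes 11 divisions to reduce to a base case of size 1. The algorithm makes 4 recursive calls at each level.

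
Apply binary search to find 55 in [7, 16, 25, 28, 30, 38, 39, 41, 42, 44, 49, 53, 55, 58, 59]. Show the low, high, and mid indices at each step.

Binary search for 55 in [7, 16, 25, 28, 30, 38, 39, 41, 42, 44, 49, 53, 55, 58, 59]:

lo=0, hi=14, mid=7, arr[mid]=41 -> 41 < 55, search right half
lo=8, hi=14, mid=11, arr[mid]=53 -> 53 < 55, search right half
lo=12, hi=14, mid=13, arr[mid]=58 -> 58 > 55, search left half
lo=12, hi=12, mid=12, arr[mid]=55 -> Found target at index 12!

Binary search finds 55 at index 12 after 4 comparisons. The search repeatedly halves the search space by comparing with the middle element.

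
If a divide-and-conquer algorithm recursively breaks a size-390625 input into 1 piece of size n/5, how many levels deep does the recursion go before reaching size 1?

For divide and conquer with division factor 5:

Problem sizes at each level:
Level 0: 390625
Level 1: 78125
Level 2: 15625
Level 3: 3125
Level 4: 625
Level 5: 125
Level 6: 25
Level 7: 5
Level 8: 1

The root is level 0 and the size-1 base case is level 8 (the tree spans levels 0 through 8, i.e. 9 levels counting the root), so the depth is the number of divisions: log_5(390625) = 8

The recursion tree depth is log_5(390625) = 8. At each level, the problem size is divided by 5, so it takes 8 divisions to reduce to a base case of size 1. The algorithm makes 1 recursive call at each level.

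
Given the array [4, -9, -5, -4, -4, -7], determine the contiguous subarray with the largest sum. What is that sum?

Using Kadane's algorithm on [4, -9, -5, -4, -4, -7]:

Scanning through the array:
Position 1 (value -9): max_ending_here = -5, max_so_far = 4
Position 2 (value -5): max_ending_here = -5, max_so_far = 4
Position 3 (value -4): max_ending_here = -4, max_so_far = 4
Position 4 (value -4): max_ending_here = -4, max_so_far = 4
Position 5 (value -7): max_ending_here = -7, max_so_far = 4

Maximum subarray: [4]
Maximum sum: 4

The maximum subarray is [4] with sum 4. This subarray runs from index 0 to index 0.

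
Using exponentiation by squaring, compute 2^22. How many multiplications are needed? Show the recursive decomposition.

Computing 2^22 by squaring (build up from 2^1; each line after the first costs one multiplication):

2^1 = 2
2^2 = (2^1)^2 = 2^2 = 4
2^4 = (2^2)^2 = 4^2 = 16
2^5 = 2 * 2^4 = 2 * 16 = 32
2^10 = (2^5)^2 = 32^2 = 1024
2^11 = 2 * 2^10 = 2 * 1024 = 2048
2^22 = (2^11)^2 = 2048^2 = 4194304

Result: 4194304
Multiplications needed: 6 (6 lines after 2^1)

2^22 = 4194304. Using exponentiation by squaring, this requires 6 multiplications. The key idea: if the exponent is even, square the half-power; if odd, multiply by the base once.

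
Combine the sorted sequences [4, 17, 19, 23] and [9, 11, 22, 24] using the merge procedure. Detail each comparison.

Merging process:

Compare 4 vs 9: take 4 from left. Merged: [4]
Compare 17 vs 9: take 9 from right. Merged: [4, 9]
Compare 17 vs 11: take 11 from right. Merged: [4, 9, 11]
Compare 17 vs 22: take 17 from left. Merged: [4, 9, 11, 17]
Compare 19 vs 22: take 19 from left. Merged: [4, 9, 11, 17, 19]
Compare 23 vs 22: take 22 from right. Merged: [4, 9, 11, 17, 19, 22]
Compare 23 vs 24: take 23 from left. Merged: [4, 9, 11, 17, 19, 22, 23]
Append remaining from right: [24]. Merged: [4, 9, 11, 17, 19, 22, 23, 24]

Final merged array: [4, 9, 11, 17, 19, 22, 23, 24]
Total comparisons: 7

The merged array is [4, 9, 11, 17, 19, 22, 23, 24], requiring 7 comparisons. The merge step runs in O(n) time where n is the total number of elements.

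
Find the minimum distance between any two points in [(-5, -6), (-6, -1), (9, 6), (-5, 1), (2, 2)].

Computing all pairwise distances among 5 points:

d((-5, -6), (-6, -1)) = 5.099
d((-5, -6), (9, 6)) = 18.4391
d((-5, -6), (-5, 1)) = 7.0
d((-5, -6), (2, 2)) = 10.6301
d((-6, -1), (9, 6)) = 16.5529
d((-6, -1), (-5, 1)) = 2.2361 <-- minimum
d((-6, -1), (2, 2)) = 8.544
d((9, 6), (-5, 1)) = 14.8661
d((9, 6), (2, 2)) = 8.0623
d((-5, 1), (2, 2)) = 7.0711

Closest pair: (-6, -1) and (-5, 1) with distance 2.2361

The closest pair is (-6, -1) and (-5, 1) with Euclidean distance 2.2361. For 5 points, brute-force pairwise comparison is shown above. For large n, the divide-and-conquer algorithm (sort by x, recurse on halves, check the dividing strip) achieves O(n log n).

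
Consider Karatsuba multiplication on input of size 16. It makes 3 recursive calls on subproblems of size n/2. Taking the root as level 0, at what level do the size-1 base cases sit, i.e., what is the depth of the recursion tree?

For divide and conquer with division factor 2:

Problem sizes at each level:
Level 0: 16
Level 1: 8
Level 2: 4
Level 3: 2
Level 4: 1

The root is level 0 and the size-1 base case is level 4 (the tree spans levels 0 through 4, i.e. 5 levels counting the root), so the depth is the number of divisions: log_2(16) = 4

The recursion tree depth is log_2(16) = 4. At each level, the problem size is divided by 2, so it takes 4 divisions to reduce to a base case of size 1. The algorithm makes 3 recursive calls at each level.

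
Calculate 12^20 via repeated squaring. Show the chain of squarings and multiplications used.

Computing 12^20 by squaring (build up from 12^1; each line after the first costs one multiplication):

12^1 = 12
12^2 = (12^1)^2 = 12^2 = 144
12^4 = (12^2)^2 = 144^2 = 20736
12^5 = 12 * 12^4 = 12 * 20736 = 248832
12^10 = (12^5)^2 = 248832^2 = 61917364224
12^20 = (12^10)^2 = 61917364224^2 = 3833759992447475122176

Result: 3833759992447475122176
Multiplications needed: 5 (5 lines after 12^1)

12^20 = 3833759992447475122176. Using exponentiation by squaring, this requires 5 multiplications. The key idea: if the exponent is even, square the half-power; if odd, multiply by the base once.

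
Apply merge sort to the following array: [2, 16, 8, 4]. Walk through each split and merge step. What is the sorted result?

Merge sort trace:

Split: [2, 16, 8, 4] -> [2, 16] and [8, 4]
  Split: [2, 16] -> [2] and [16]
  Merge: [2] + [16] -> [2, 16]
  Split: [8, 4] -> [8] and [4]
  Merge: [8] + [4] -> [4, 8]
Merge: [2, 16] + [4, 8] -> [2, 4, 8, 16]

Final sorted array: [2, 4, 8, 16]

The merge sort proceeds by recursively splitting the array and merging sorted halves.
After all merges, the sorted array is [2, 4, 8, 16].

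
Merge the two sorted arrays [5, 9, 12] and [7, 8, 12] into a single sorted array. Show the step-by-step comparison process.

Merging process:

Compare 5 vs 7: take 5 from left. Merged: [5]
Compare 9 vs 7: take 7 from right. Merged: [5, 7]
Compare 9 vs 8: take 8 from right. Merged: [5, 7, 8]
Compare 9 vs 12: take 9 from left. Merged: [5, 7, 8, 9]
Compare 12 vs 12: take 12 from left. Merged: [5, 7, 8, 9, 12]
Append remaining from right: [12]. Merged: [5, 7, 8, 9, 12, 12]

Final merged array: [5, 7, 8, 9, 12, 12]
Total comparisons: 5

The merged array is [5, 7, 8, 9, 12, 12], requiring 5 comparisons. The merge step runs in O(n) time where n is the total number of elements.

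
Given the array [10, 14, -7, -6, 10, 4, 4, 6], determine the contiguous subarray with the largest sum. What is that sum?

Using Kadane's algorithm on [10, 14, -7, -6, 10, 4, 4, 6]:

Scanning through the array:
Position 1 (value 14): max_ending_here = 24, max_so_far = 24
Position 2 (value -7): max_ending_here = 17, max_so_far = 24
Position 3 (value -6): max_ending_here = 11, max_so_far = 24
Position 4 (value 10): max_ending_here = 21, max_so_far = 24
Position 5 (value 4): max_ending_here = 25, max_so_far = 25
Position 6 (value 4): max_ending_here = 29, max_so_far = 29
Position 7 (value 6): max_ending_here = 35, max_so_far = 35

Maximum subarray: [10, 14, -7, -6, 10, 4, 4, 6]
Maximum sum: 35

The maximum subarray is [10, 14, -7, -6, 10, 4, 4, 6] with sum 35. This subarray runs from index 0 to index 7.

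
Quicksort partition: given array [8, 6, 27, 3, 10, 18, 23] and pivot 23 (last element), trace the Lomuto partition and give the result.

Lomuto partition with pivot = 23:

Initial array: [8, 6, 27, 3, 10, 18, 23]

arr[0]=8 <= 23: swap with position 0, array becomes [8, 6, 27, 3, 10, 18, 23]
arr[1]=6 <= 23: swap with position 1, array becomes [8, 6, 27, 3, 10, 18, 23]
arr[2]=27 > 23: no swap
arr[3]=3 <= 23: swap with position 2, array becomes [8, 6, 3, 27, 10, 18, 23]
arr[4]=10 <= 23: swap with position 3, array becomes [8, 6, 3, 10, 27, 18, 23]
arr[5]=18 <= 23: swap with position 4, array becomes [8, 6, 3, 10, 18, 27, 23]

Place pivot at position 5: [8, 6, 3, 10, 18, 23, 27]
Pivot position: 5

After partitioning with pivot 23, the array becomes [8, 6, 3, 10, 18, 23, 27]. The pivot is placed at index 5. All elements to the left of the pivot are <= 23, and all elements to the right are > 23.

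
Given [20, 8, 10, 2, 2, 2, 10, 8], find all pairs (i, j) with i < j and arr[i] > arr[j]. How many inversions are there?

Finding inversions in [20, 8, 10, 2, 2, 2, 10, 8]:

(0, 1): arr[0]=20 > arr[1]=8
(0, 2): arr[0]=20 > arr[2]=10
(0, 3): arr[0]=20 > arr[3]=2
(0, 4): arr[0]=20 > arr[4]=2
(0, 5): arr[0]=20 > arr[5]=2
(0, 6): arr[0]=20 > arr[6]=10
(0, 7): arr[0]=20 > arr[7]=8
(1, 3): arr[1]=8 > arr[3]=2
(1, 4): arr[1]=8 > arr[4]=2
(1, 5): arr[1]=8 > arr[5]=2
(2, 3): arr[2]=10 > arr[3]=2
(2, 4): arr[2]=10 > arr[4]=2
(2, 5): arr[2]=10 > arr[5]=2
(2, 7): arr[2]=10 > arr[7]=8
(6, 7): arr[6]=10 > arr[7]=8

Total inversions: 15

The array has 15 inversion(s): (0,1), (0,2), (0,3), (0,4), (0,5), (0,6), (0,7), (1,3), (1,4), (1,5), (2,3), (2,4), (2,5), (2,7), (6,7). Each pair (i,j) satisfies i < j and arr[i] > arr[j].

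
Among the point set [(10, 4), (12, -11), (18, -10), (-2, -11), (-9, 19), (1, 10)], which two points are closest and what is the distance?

Computing all pairwise distances among 6 points:

d((10, 4), (12, -11)) = 15.1327
d((10, 4), (18, -10)) = 16.1245
d((10, 4), (-2, -11)) = 19.2094
d((10, 4), (-9, 19)) = 24.2074
d((10, 4), (1, 10)) = 10.8167
d((12, -11), (18, -10)) = 6.0828 <-- minimum
d((12, -11), (-2, -11)) = 14.0
d((12, -11), (-9, 19)) = 36.6197
d((12, -11), (1, 10)) = 23.7065
d((18, -10), (-2, -11)) = 20.025
d((18, -10), (-9, 19)) = 39.6232
d((18, -10), (1, 10)) = 26.2488
d((-2, -11), (-9, 19)) = 30.8058
d((-2, -11), (1, 10)) = 21.2132
d((-9, 19), (1, 10)) = 13.4536

Closest pair: (12, -11) and (18, -10) with distance 6.0828

The closest pair is (12, -11) and (18, -10) with Euclidean distance 6.0828. For 6 points, brute-force pairwise comparison is shown above. For large n, the divide-and-conquer algorithm (sort by x, recurse on halves, check the dividing strip) achieves O(n log n).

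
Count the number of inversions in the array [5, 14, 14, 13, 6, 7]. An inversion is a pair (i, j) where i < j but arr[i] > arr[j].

Finding inversions in [5, 14, 14, 13, 6, 7]:

(1, 3): arr[1]=14 > arr[3]=13
(1, 4): arr[1]=14 > arr[4]=6
(1, 5): arr[1]=14 > arr[5]=7
(2, 3): arr[2]=14 > arr[3]=13
(2, 4): arr[2]=14 > arr[4]=6
(2, 5): arr[2]=14 > arr[5]=7
(3, 4): arr[3]=13 > arr[4]=6
(3, 5): arr[3]=13 > arr[5]=7

Total inversions: 8

The array has 8 inversion(s): (1,3), (1,4), (1,5), (2,3), (2,4), (2,5), (3,4), (3,5). Each pair (i,j) satisfies i < j and arr[i] > arr[j].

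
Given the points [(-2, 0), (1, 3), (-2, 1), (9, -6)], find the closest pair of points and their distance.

Computing all pairwise distances among 4 points:

d((-2, 0), (1, 3)) = 4.2426
d((-2, 0), (-2, 1)) = 1.0 <-- minimum
d((-2, 0), (9, -6)) = 12.53
d((1, 3), (-2, 1)) = 3.6056
d((1, 3), (9, -6)) = 12.0416
d((-2, 1), (9, -6)) = 13.0384

Closest pair: (-2, 0) and (-2, 1) with distance 1.0

The closest pair is (-2, 0) and (-2, 1) with Euclidean distance 1.0. For 4 points, brute-force pairwise comparison is shown above. For large n, the divide-and-conquer algorithm (sort by x, recurse on halves, check the dividing strip) achieves O(n log n).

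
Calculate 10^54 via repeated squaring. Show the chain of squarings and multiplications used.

Computing 10^54 by squaring (build up from 10^1; each line after the first costs one multiplication):

10^1 = 10
10^2 = (10^1)^2 = 10^2 = 100
10^3 = 10 * 10^2 = 10 * 100 = 1000
10^6 = (10^3)^2 = 1000^2 = 1000000
10^12 = (10^6)^2 = 1000000^2 = 1000000000000
10^13 = 10 * 10^12 = 10 * 1000000000000 = 10000000000000
10^26 = (10^13)^2 = 10000000000000^2 = 100000000000000000000000000
10^27 = 10 * 10^26 = 10 * 100000000000000000000000000 = 1000000000000000000000000000
10^54 = (10^27)^2 = 1000000000000000000000000000^2 = 1000000000000000000000000000000000000000000000000000000

Result: 1000000000000000000000000000000000000000000000000000000
Multiplications needed: 8 (8 lines after 10^1)

10^54 = 1000000000000000000000000000000000000000000000000000000. Using exponentiation by squaring, this requires 8 multiplications. The key idea: if the exponent is even, square the half-power; if odd, multiply by the base once.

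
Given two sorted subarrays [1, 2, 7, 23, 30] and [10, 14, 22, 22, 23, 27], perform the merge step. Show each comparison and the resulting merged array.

Merging process:

Compare 1 vs 10: take 1 from left. Merged: [1]
Compare 2 vs 10: take 2 from left. Merged: [1, 2]
Compare 7 vs 10: take 7 from left. Merged: [1, 2, 7]
Compare 23 vs 10: take 10 from right. Merged: [1, 2, 7, 10]
Compare 23 vs 14: take 14 from right. Merged: [1, 2, 7, 10, 14]
Compare 23 vs 22: take 22 from right. Merged: [1, 2, 7, 10, 14, 22]
Compare 23 vs 22: take 22 from right. Merged: [1, 2, 7, 10, 14, 22, 22]
Compare 23 vs 23: take 23 from left. Merged: [1, 2, 7, 10, 14, 22, 22, 23]
Compare 30 vs 23: take 23 from right. Merged: [1, 2, 7, 10, 14, 22, 22, 23, 23]
Compare 30 vs 27: take 27 from right. Merged: [1, 2, 7, 10, 14, 22, 22, 23, 23, 27]
Append remaining from left: [30]. Merged: [1, 2, 7, 10, 14, 22, 22, 23, 23, 27, 30]

Final merged array: [1, 2, 7, 10, 14, 22, 22, 23, 23, 27, 30]
Total comparisons: 10

The merged array is [1, 2, 7, 10, 14, 22, 22, 23, 23, 27, 30], requiring 10 comparisons. The merge step runs in O(n) time where n is the total number of elements.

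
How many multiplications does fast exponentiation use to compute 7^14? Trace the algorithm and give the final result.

Computing 7^14 by squaring (build up from 7^1; each line after the first costs one multiplication):

7^1 = 7
7^2 = (7^1)^2 = 7^2 = 49
7^3 = 7 * 7^2 = 7 * 49 = 343
7^6 = (7^3)^2 = 343^2 = 117649
7^7 = 7 * 7^6 = 7 * 117649 = 823543
7^14 = (7^7)^2 = 823543^2 = 678223072849

Result: 678223072849
Multiplications needed: 5 (5 lines after 7^1)

7^14 = 678223072849. Using exponentiation by squaring, this requires 5 multiplications. The key idea: if the exponent is even, square the half-power; if odd, multiply by the base once.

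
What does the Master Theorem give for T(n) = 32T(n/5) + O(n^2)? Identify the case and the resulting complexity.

Master Theorem for T(n) = 32T(n/5) + O(n^2):

a = 32, b = 5, c = 2
log_b(a) = log_5(32) = 2.1534

Case 1: c = 2 < log_5(32) = 2.1534
T(n) = O(n^(log_5 32))

For T(n) = 32T(n/5) + O(n^2): log_5(32) = 2.1534. This is Case 1 of the Master Theorem (c < log_b(a), work dominated by leaves), giving O(n^(log_5 32)).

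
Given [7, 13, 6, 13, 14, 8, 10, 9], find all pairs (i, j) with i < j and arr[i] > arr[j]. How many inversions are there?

Finding inversions in [7, 13, 6, 13, 14, 8, 10, 9]:

(0, 2): arr[0]=7 > arr[2]=6
(1, 2): arr[1]=13 > arr[2]=6
(1, 5): arr[1]=13 > arr[5]=8
(1, 6): arr[1]=13 > arr[6]=10
(1, 7): arr[1]=13 > arr[7]=9
(3, 5): arr[3]=13 > arr[5]=8
(3, 6): arr[3]=13 > arr[6]=10
(3, 7): arr[3]=13 > arr[7]=9
(4, 5): arr[4]=14 > arr[5]=8
(4, 6): arr[4]=14 > arr[6]=10
(4, 7): arr[4]=14 > arr[7]=9
(6, 7): arr[6]=10 > arr[7]=9

Total inversions: 12

The array has 12 inversion(s): (0,2), (1,2), (1,5), (1,6), (1,7), (3,5), (3,6), (3,7), (4,5), (4,6), (4,7), (6,7). Each pair (i,j) satisfies i < j and arr[i] > arr[j].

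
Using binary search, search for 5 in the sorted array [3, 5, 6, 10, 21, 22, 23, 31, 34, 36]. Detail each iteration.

Binary search for 5 in [3, 5, 6, 10, 21, 22, 23, 31, 34, 36]:

lo=0, hi=9, mid=4, arr[mid]=21 -> 21 > 5, search left half
lo=0, hi=3, mid=1, arr[mid]=5 -> Found target at index 1!

Binary search finds 5 at index 1 after 2 comparisons. The search repeatedly halves the search space by comparing with the middle element.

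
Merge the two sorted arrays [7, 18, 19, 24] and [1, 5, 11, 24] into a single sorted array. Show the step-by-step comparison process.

Merging process:

Compare 7 vs 1: take 1 from right. Merged: [1]
Compare 7 vs 5: take 5 from right. Merged: [1, 5]
Compare 7 vs 11: take 7 from left. Merged: [1, 5, 7]
Compare 18 vs 11: take 11 from right. Merged: [1, 5, 7, 11]
Compare 18 vs 24: take 18 from left. Merged: [1, 5, 7, 11, 18]
Compare 19 vs 24: take 19 from left. Merged: [1, 5, 7, 11, 18, 19]
Compare 24 vs 24: take 24 from left. Merged: [1, 5, 7, 11, 18, 19, 24]
Append remaining from right: [24]. Merged: [1, 5, 7, 11, 18, 19, 24, 24]

Final merged array: [1, 5, 7, 11, 18, 19, 24, 24]
Total comparisons: 7

The merged array is [1, 5, 7, 11, 18, 19, 24, 24], requiring 7 comparisons. The merge step runs in O(n) time where n is the total number of elements.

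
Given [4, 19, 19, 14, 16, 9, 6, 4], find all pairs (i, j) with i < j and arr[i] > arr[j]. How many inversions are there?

Finding inversions in [4, 19, 19, 14, 16, 9, 6, 4]:

(1, 3): arr[1]=19 > arr[3]=14
(1, 4): arr[1]=19 > arr[4]=16
(1, 5): arr[1]=19 > arr[5]=9
(1, 6): arr[1]=19 > arr[6]=6
(1, 7): arr[1]=19 > arr[7]=4
(2, 3): arr[2]=19 > arr[3]=14
(2, 4): arr[2]=19 > arr[4]=16
(2, 5): arr[2]=19 > arr[5]=9
(2, 6): arr[2]=19 > arr[6]=6
(2, 7): arr[2]=19 > arr[7]=4
(3, 5): arr[3]=14 > arr[5]=9
(3, 6): arr[3]=14 > arr[6]=6
(3, 7): arr[3]=14 > arr[7]=4
(4, 5): arr[4]=16 > arr[5]=9
(4, 6): arr[4]=16 > arr[6]=6
(4, 7): arr[4]=16 > arr[7]=4
(5, 6): arr[5]=9 > arr[6]=6
(5, 7): arr[5]=9 > arr[7]=4
(6, 7): arr[6]=6 > arr[7]=4

Total inversions: 19

The array has 19 inversion(s): (1,3), (1,4), (1,5), (1,6), (1,7), (2,3), (2,4), (2,5), (2,6), (2,7), (3,5), (3,6), (3,7), (4,5), (4,6), (4,7), (5,6), (5,7), (6,7). Each pair (i,j) satisfies i < j and arr[i] > arr[j].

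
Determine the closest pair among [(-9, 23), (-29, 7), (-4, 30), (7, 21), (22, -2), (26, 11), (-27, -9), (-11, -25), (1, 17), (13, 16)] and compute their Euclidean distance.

Computing all pairwise distances among 10 points:

d((-9, 23), (-29, 7)) = 25.6125
d((-9, 23), (-4, 30)) = 8.6023
d((-9, 23), (7, 21)) = 16.1245
d((-9, 23), (22, -2)) = 39.8246
d((-9, 23), (26, 11)) = 37.0
d((-9, 23), (-27, -9)) = 36.7151
d((-9, 23), (-11, -25)) = 48.0416
d((-9, 23), (1, 17)) = 11.6619
d((-9, 23), (13, 16)) = 23.0868
d((-29, 7), (-4, 30)) = 33.9706
d((-29, 7), (7, 21)) = 38.6264
d((-29, 7), (22, -2)) = 51.788
d((-29, 7), (26, 11)) = 55.1453
d((-29, 7), (-27, -9)) = 16.1245
d((-29, 7), (-11, -25)) = 36.7151
d((-29, 7), (1, 17)) = 31.6228
d((-29, 7), (13, 16)) = 42.9535
d((-4, 30), (7, 21)) = 14.2127
d((-4, 30), (22, -2)) = 41.2311
d((-4, 30), (26, 11)) = 35.5106
d((-4, 30), (-27, -9)) = 45.2769
d((-4, 30), (-11, -25)) = 55.4437
d((-4, 30), (1, 17)) = 13.9284
d((-4, 30), (13, 16)) = 22.0227
d((7, 21), (22, -2)) = 27.4591
d((7, 21), (26, 11)) = 21.4709
d((7, 21), (-27, -9)) = 45.3431
d((7, 21), (-11, -25)) = 49.3964
d((7, 21), (1, 17)) = 7.2111 <-- minimum
d((7, 21), (13, 16)) = 7.8102
d((22, -2), (26, 11)) = 13.6015
d((22, -2), (-27, -9)) = 49.4975
d((22, -2), (-11, -25)) = 40.2244
d((22, -2), (1, 17)) = 28.3196
d((22, -2), (13, 16)) = 20.1246
d((26, 11), (-27, -9)) = 56.648
d((26, 11), (-11, -25)) = 51.6236
d((26, 11), (1, 17)) = 25.7099
d((26, 11), (13, 16)) = 13.9284
d((-27, -9), (-11, -25)) = 22.6274
d((-27, -9), (1, 17)) = 38.2099
d((-27, -9), (13, 16)) = 47.1699
d((-11, -25), (1, 17)) = 43.6807
d((-11, -25), (13, 16)) = 47.5079
d((1, 17), (13, 16)) = 12.0416

Closest pair: (7, 21) and (1, 17) with distance 7.2111

The closest pair is (7, 21) and (1, 17) with Euclidean distance 7.2111. For 10 points, brute-force pairwise comparison is shown above. For large n, the divide-and-conquer algorithm (sort by x, recurse on halves, check the dividing strip) achieves O(n log n).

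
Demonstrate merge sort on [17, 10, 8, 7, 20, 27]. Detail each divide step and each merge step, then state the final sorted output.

Merge sort trace:

Split: [17, 10, 8, 7, 20, 27] -> [17, 10, 8] and [7, 20, 27]
  Split: [17, 10, 8] -> [17] and [10, 8]
    Split: [10, 8] -> [10] and [8]
    Merge: [10] + [8] -> [8, 10]
  Merge: [17] + [8, 10] -> [8, 10, 17]
  Split: [7, 20, 27] -> [7] and [20, 27]
    Split: [20, 27] -> [20] and [27]
    Merge: [20] + [27] -> [20, 27]
  Merge: [7] + [20, 27] -> [7, 20, 27]
Merge: [8, 10, 17] + [7, 20, 27] -> [7, 8, 10, 17, 20, 27]

Final sorted array: [7, 8, 10, 17, 20, 27]

The merge sort proceeds by recursively splitting the array and merging sorted halves.
After all merges, the sorted array is [7, 8, 10, 17, 20, 27].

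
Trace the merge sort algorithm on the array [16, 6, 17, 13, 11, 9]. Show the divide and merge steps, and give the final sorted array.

Merge sort trace:

Split: [16, 6, 17, 13, 11, 9] -> [16, 6, 17] and [13, 11, 9]
  Split: [16, 6, 17] -> [16] and [6, 17]
    Split: [6, 17] -> [6] and [17]
    Merge: [6] + [17] -> [6, 17]
  Merge: [16] + [6, 17] -> [6, 16, 17]
  Split: [13, 11, 9] -> [13] and [11, 9]
    Split: [11, 9] -> [11] and [9]
    Merge: [11] + [9] -> [9, 11]
  Merge: [13] + [9, 11] -> [9, 11, 13]
Merge: [6, 16, 17] + [9, 11, 13] -> [6, 9, 11, 13, 16, 17]

Final sorted array: [6, 9, 11, 13, 16, 17]

The merge sort proceeds by recursively splitting the array and merging sorted halves.
After all merges, the sorted array is [6, 9, 11, 13, 16, 17].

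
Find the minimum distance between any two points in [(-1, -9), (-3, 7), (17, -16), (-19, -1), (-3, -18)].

Computing all pairwise distances among 5 points:

d((-1, -9), (-3, 7)) = 16.1245
d((-1, -9), (17, -16)) = 19.3132
d((-1, -9), (-19, -1)) = 19.6977
d((-1, -9), (-3, -18)) = 9.2195 <-- minimum
d((-3, 7), (17, -16)) = 30.4795
d((-3, 7), (-19, -1)) = 17.8885
d((-3, 7), (-3, -18)) = 25.0
d((17, -16), (-19, -1)) = 39.0
d((17, -16), (-3, -18)) = 20.0998
d((-19, -1), (-3, -18)) = 23.3452

Closest pair: (-1, -9) and (-3, -18) with distance 9.2195

The closest pair is (-1, -9) and (-3, -18) with Euclidean distance 9.2195. For 5 points, brute-force pairwise comparison is shown above. For large n, the divide-and-conquer algorithm (sort by x, recurse on halves, check the dividing strip) achieves O(n log n).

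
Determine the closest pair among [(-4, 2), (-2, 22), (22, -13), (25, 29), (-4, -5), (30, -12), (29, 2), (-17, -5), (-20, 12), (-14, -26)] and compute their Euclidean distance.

Computing all pairwise distances among 10 points:

d((-4, 2), (-2, 22)) = 20.0998
d((-4, 2), (22, -13)) = 30.0167
d((-4, 2), (25, 29)) = 39.6232
d((-4, 2), (-4, -5)) = 7.0 <-- minimum
d((-4, 2), (30, -12)) = 36.7696
d((-4, 2), (29, 2)) = 33.0
d((-4, 2), (-17, -5)) = 14.7648
d((-4, 2), (-20, 12)) = 18.868
d((-4, 2), (-14, -26)) = 29.7321
d((-2, 22), (22, -13)) = 42.4382
d((-2, 22), (25, 29)) = 27.8927
d((-2, 22), (-4, -5)) = 27.074
d((-2, 22), (30, -12)) = 46.6905
d((-2, 22), (29, 2)) = 36.8917
d((-2, 22), (-17, -5)) = 30.8869
d((-2, 22), (-20, 12)) = 20.5913
d((-2, 22), (-14, -26)) = 49.4773
d((22, -13), (25, 29)) = 42.107
d((22, -13), (-4, -5)) = 27.2029
d((22, -13), (30, -12)) = 8.0623
d((22, -13), (29, 2)) = 16.5529
d((22, -13), (-17, -5)) = 39.8121
d((22, -13), (-20, 12)) = 48.8774
d((22, -13), (-14, -26)) = 38.2753
d((25, 29), (-4, -5)) = 44.6878
d((25, 29), (30, -12)) = 41.3038
d((25, 29), (29, 2)) = 27.2947
d((25, 29), (-17, -5)) = 54.037
d((25, 29), (-20, 12)) = 48.1041
d((25, 29), (-14, -26)) = 67.424
d((-4, -5), (30, -12)) = 34.7131
d((-4, -5), (29, 2)) = 33.7343
d((-4, -5), (-17, -5)) = 13.0
d((-4, -5), (-20, 12)) = 23.3452
d((-4, -5), (-14, -26)) = 23.2594
d((30, -12), (29, 2)) = 14.0357
d((30, -12), (-17, -5)) = 47.5184
d((30, -12), (-20, 12)) = 55.4617
d((30, -12), (-14, -26)) = 46.1736
d((29, 2), (-17, -5)) = 46.5296
d((29, 2), (-20, 12)) = 50.01
d((29, 2), (-14, -26)) = 51.3128
d((-17, -5), (-20, 12)) = 17.2627
d((-17, -5), (-14, -26)) = 21.2132
d((-20, 12), (-14, -26)) = 38.4708

Closest pair: (-4, 2) and (-4, -5) with distance 7.0

The closest pair is (-4, 2) and (-4, -5) with Euclidean distance 7.0. For 10 points, brute-force pairwise comparison is shown above. For large n, the divide-and-conquer algorithm (sort by x, recurse on halves, check the dividing strip) achieves O(n log n).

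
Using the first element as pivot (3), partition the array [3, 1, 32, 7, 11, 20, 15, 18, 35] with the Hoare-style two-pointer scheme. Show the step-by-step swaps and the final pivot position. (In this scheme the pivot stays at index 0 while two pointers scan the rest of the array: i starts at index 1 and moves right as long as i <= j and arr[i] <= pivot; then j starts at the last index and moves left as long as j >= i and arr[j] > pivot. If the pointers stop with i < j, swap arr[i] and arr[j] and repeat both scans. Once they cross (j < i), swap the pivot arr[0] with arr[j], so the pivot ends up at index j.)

Hoare-style two-pointer partition with pivot = 3:

Initial array: [3, 1, 32, 7, 11, 20, 15, 18, 35]

Pointers start at i = 1, j = 8.
i ends at 2, j ends at 1: the pointers have crossed (j < i), so scanning stops.

Swap pivot arr[0] with arr[1] to place pivot at position 1: [1, 3, 32, 7, 11, 20, 15, 18, 35]
Pivot position: 1

After partitioning with pivot 3, the array becomes [1, 3, 32, 7, 11, 20, 15, 18, 35]. The pivot is placed at index 1. All elements to the left of the pivot are <= 3, and all elements to the right are > 3.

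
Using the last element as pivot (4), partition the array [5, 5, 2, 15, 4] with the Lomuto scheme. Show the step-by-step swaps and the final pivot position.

Lomuto partition with pivot = 4:

Initial array: [5, 5, 2, 15, 4]

arr[0]=5 > 4: no swap
arr[1]=5 > 4: no swap
arr[2]=2 <= 4: swap with position 0, array becomes [2, 5, 5, 15, 4]
arr[3]=15 > 4: no swap

Place pivot at position 1: [2, 4, 5, 15, 5]
Pivot position: 1

After partitioning with pivot 4, the array becomes [2, 4, 5, 15, 5]. The pivot is placed at index 1. All elements to the left of the pivot are <= 4, and all elements to the right are > 4.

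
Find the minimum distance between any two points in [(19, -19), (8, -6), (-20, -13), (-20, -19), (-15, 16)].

Computing all pairwise distances among 5 points:

d((19, -19), (8, -6)) = 17.0294
d((19, -19), (-20, -13)) = 39.4588
d((19, -19), (-20, -19)) = 39.0
d((19, -19), (-15, 16)) = 48.7955
d((8, -6), (-20, -13)) = 28.8617
d((8, -6), (-20, -19)) = 30.8707
d((8, -6), (-15, 16)) = 31.8277
d((-20, -13), (-20, -19)) = 6.0 <-- minimum
d((-20, -13), (-15, 16)) = 29.4279
d((-20, -19), (-15, 16)) = 35.3553

Closest pair: (-20, -13) and (-20, -19) with distance 6.0

The closest pair is (-20, -13) and (-20, -19) with Euclidean distance 6.0. For 5 points, brute-force pairwise comparison is shown above. For large n, the divide-and-conquer algorithm (sort by x, recurse on halves, check the dividing strip) achieves O(n log n).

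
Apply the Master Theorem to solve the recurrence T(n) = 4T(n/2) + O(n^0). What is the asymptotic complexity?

Master Theorem for T(n) = 4T(n/2) + O(n^0):

a = 4, b = 2, c = 0
log_b(a) = log_2(4) = 2.0000

Case 1: c = 0 < log_2(4) = 2.0000
T(n) = O(n^(log_2 4)) = O(n^2)

For T(n) = 4T(n/2) + O(n^0): log_2(4) = 2.0000. This is Case 1 of the Master Theorem (c < log_b(a), work dominated by leaves), giving O(n^2).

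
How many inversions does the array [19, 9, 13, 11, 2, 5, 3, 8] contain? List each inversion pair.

Finding inversions in [19, 9, 13, 11, 2, 5, 3, 8]:

(0, 1): arr[0]=19 > arr[1]=9
(0, 2): arr[0]=19 > arr[2]=13
(0, 3): arr[0]=19 > arr[3]=11
(0, 4): arr[0]=19 > arr[4]=2
(0, 5): arr[0]=19 > arr[5]=5
(0, 6): arr[0]=19 > arr[6]=3
(0, 7): arr[0]=19 > arr[7]=8
(1, 4): arr[1]=9 > arr[4]=2
(1, 5): arr[1]=9 > arr[5]=5
(1, 6): arr[1]=9 > arr[6]=3
(1, 7): arr[1]=9 > arr[7]=8
(2, 3): arr[2]=13 > arr[3]=11
(2, 4): arr[2]=13 > arr[4]=2
(2, 5): arr[2]=13 > arr[5]=5
(2, 6): arr[2]=13 > arr[6]=3
(2, 7): arr[2]=13 > arr[7]=8
(3, 4): arr[3]=11 > arr[4]=2
(3, 5): arr[3]=11 > arr[5]=5
(3, 6): arr[3]=11 > arr[6]=3
(3, 7): arr[3]=11 > arr[7]=8
(5, 6): arr[5]=5 > arr[6]=3

Total inversions: 21

The array has 21 inversion(s): (0,1), (0,2), (0,3), (0,4), (0,5), (0,6), (0,7), (1,4), (1,5), (1,6), (1,7), (2,3), (2,4), (2,5), (2,6), (2,7), (3,4), (3,5), (3,6), (3,7), (5,6). Each pair (i,j) satisfies i < j and arr[i] > arr[j].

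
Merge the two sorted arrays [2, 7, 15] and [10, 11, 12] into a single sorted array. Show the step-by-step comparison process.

Merging process:

Compare 2 vs 10: take 2 from left. Merged: [2]
Compare 7 vs 10: take 7 from left. Merged: [2, 7]
Compare 15 vs 10: take 10 from right. Merged: [2, 7, 10]
Compare 15 vs 11: take 11 from right. Merged: [2, 7, 10, 11]
Compare 15 vs 12: take 12 from right. Merged: [2, 7, 10, 11, 12]
Append remaining from left: [15]. Merged: [2, 7, 10, 11, 12, 15]

Final merged array: [2, 7, 10, 11, 12, 15]
Total comparisons: 5

The merged array is [2, 7, 10, 11, 12, 15], requiring 5 comparisons. The merge step runs in O(n) time where n is the total number of elements.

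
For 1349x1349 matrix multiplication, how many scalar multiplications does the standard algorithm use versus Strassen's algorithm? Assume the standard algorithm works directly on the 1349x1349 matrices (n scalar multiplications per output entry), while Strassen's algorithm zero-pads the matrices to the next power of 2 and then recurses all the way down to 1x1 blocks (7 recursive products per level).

Matrix multiplication for 1349x1349 matrices:

Strassen's algorithm requires power-of-2 dimensions. Pad 1349x1349 to 2048x2048 (next power of 2).

Standard algorithm: 1349^3 = 2454911549 multiplications
Strassen's algorithm: 7^(log2(2048)) = 7^11 = 1977326743 multiplications
Savings: 2454911549 - 1977326743 = 477584806 multiplications

Standard: 2454911549 multiplications (1349^3). Strassen: 1977326743 multiplications (7^11, after padding to 2048x2048). Strassen reduces 8 recursive multiplications to 7 at each level.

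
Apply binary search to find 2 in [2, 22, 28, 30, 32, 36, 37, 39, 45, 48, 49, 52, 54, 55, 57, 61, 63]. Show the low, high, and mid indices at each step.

Binary search for 2 in [2, 22, 28, 30, 32, 36, 37, 39, 45, 48, 49, 52, 54, 55, 57, 61, 63]:

lo=0, hi=16, mid=8, arr[mid]=45 -> 45 > 2, search left half
lo=0, hi=7, mid=3, arr[mid]=30 -> 30 > 2, search left half
lo=0, hi=2, mid=1, arr[mid]=22 -> 22 > 2, search left half
lo=0, hi=0, mid=0, arr[mid]=2 -> Found target at index 0!

Binary search finds 2 at index 0 after 4 comparisons. The search repeatedly halves the search space by comparing with the middle element.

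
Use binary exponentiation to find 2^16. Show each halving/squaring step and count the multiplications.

Computing 2^16 by squaring (build up from 2^1; each line after the first costs one multiplication):

2^1 = 2
2^2 = (2^1)^2 = 2^2 = 4
2^4 = (2^2)^2 = 4^2 = 16
2^8 = (2^4)^2 = 16^2 = 256
2^16 = (2^8)^2 = 256^2 = 65536

Result: 65536
Multiplications needed: 4 (4 lines after 2^1)

2^16 = 65536. Using exponentiation by squaring, this requires 4 multiplications. The key idea: if the exponent is even, square the half-power; if odd, multiply by the base once.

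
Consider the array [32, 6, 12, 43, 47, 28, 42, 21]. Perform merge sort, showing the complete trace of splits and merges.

Merge sort trace:

Split: [32, 6, 12, 43, 47, 28, 42, 21] -> [32, 6, 12, 43] and [47, 28, 42, 21]
  Split: [32, 6, 12, 43] -> [32, 6] and [12, 43]
    Split: [32, 6] -> [32] and [6]
    Merge: [32] + [6] -> [6, 32]
    Split: [12, 43] -> [12] and [43]
    Merge: [12] + [43] -> [12, 43]
  Merge: [6, 32] + [12, 43] -> [6, 12, 32, 43]
  Split: [47, 28, 42, 21] -> [47, 28] and [42, 21]
    Split: [47, 28] -> [47] and [28]
    Merge: [47] + [28] -> [28, 47]
    Split: [42, 21] -> [42] and [21]
    Merge: [42] + [21] -> [21, 42]
  Merge: [28, 47] + [21, 42] -> [21, 28, 42, 47]
Merge: [6, 12, 32, 43] + [21, 28, 42, 47] -> [6, 12, 21, 28, 32, 42, 43, 47]

Final sorted array: [6, 12, 21, 28, 32, 42, 43, 47]

The merge sort proceeds by recursively splitting the array and merging sorted halves.
After all merges, the sorted array is [6, 12, 21, 28, 32, 42, 43, 47].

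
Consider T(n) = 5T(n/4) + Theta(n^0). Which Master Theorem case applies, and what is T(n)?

Master Theorem for T(n) = 5T(n/4) + O(n^0):

a = 5, b = 4, c = 0
log_b(a) = log_4(5) = 1.1610

Case 1: c = 0 < log_4(5) = 1.1610
T(n) = O(n^(log_4 5))

For T(n) = 5T(n/4) + O(n^0): log_4(5) = 1.1610. This is Case 1 of the Master Theorem (c < log_b(a), work dominated by leaves), giving O(n^(log_4 5)).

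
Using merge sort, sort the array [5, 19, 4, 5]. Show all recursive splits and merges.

Merge sort trace:

Split: [5, 19, 4, 5] -> [5, 19] and [4, 5]
  Split: [5, 19] -> [5] and [19]
  Merge: [5] + [19] -> [5, 19]
  Split: [4, 5] -> [4] and [5]
  Merge: [4] + [5] -> [4, 5]
Merge: [5, 19] + [4, 5] -> [4, 5, 5, 19]

Final sorted array: [4, 5, 5, 19]

The merge sort proceeds by recursively splitting the array and merging sorted halves.
After all merges, the sorted array is [4, 5, 5, 19].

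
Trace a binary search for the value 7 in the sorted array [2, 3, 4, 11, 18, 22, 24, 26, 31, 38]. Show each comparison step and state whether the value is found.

Binary search for 7 in [2, 3, 4, 11, 18, 22, 24, 26, 31, 38]:

lo=0, hi=9, mid=4, arr[mid]=18 -> 18 > 7, search left half
lo=0, hi=3, mid=1, arr[mid]=3 -> 3 < 7, search right half
lo=2, hi=3, mid=2, arr[mid]=4 -> 4 < 7, search right half
lo=3, hi=3, mid=3, arr[mid]=11 -> 11 > 7, search left half
lo=3 > hi=2, target 7 not found

Binary search determines that 7 is not in the array after 4 comparisons. The search space was exhausted without finding the target.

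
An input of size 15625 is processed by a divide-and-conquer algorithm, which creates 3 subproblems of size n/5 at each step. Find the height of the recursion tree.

For divide and conquer with division factor 5:

Problem sizes at each level:
Level 0: 15625
Level 1: 3125
Level 2: 625
Level 3: 125
Level 4: 25
Level 5: 5
Level 6: 1

The root is level 0 and the size-1 base case is level 6 (the tree spans levels 0 through 6, i.e. 7 levels counting the root), so the depth is the number of divisions: log_5(15625) = 6

The recursion tree depth is log_5(15625) = 6. At each level, the problem size is divided by 5, so it takes 6 divisions to reduce to a base case of size 1. The algorithm makes 3 recursive calls at each level.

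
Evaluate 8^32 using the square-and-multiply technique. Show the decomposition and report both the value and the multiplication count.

Computing 8^32 by squaring (build up from 8^1; each line after the first costs one multiplication):

8^1 = 8
8^2 = (8^1)^2 = 8^2 = 64
8^4 = (8^2)^2 = 64^2 = 4096
8^8 = (8^4)^2 = 4096^2 = 16777216
8^16 = (8^8)^2 = 16777216^2 = 281474976710656
8^32 = (8^16)^2 = 281474976710656^2 = 79228162514264337593543950336

Result: 79228162514264337593543950336
Multiplications needed: 5 (5 lines after 8^1)

8^32 = 79228162514264337593543950336. Using exponentiation by squaring, this requires 5 multiplications. The key idea: if the exponent is even, square the half-power; if odd, multiply by the base once.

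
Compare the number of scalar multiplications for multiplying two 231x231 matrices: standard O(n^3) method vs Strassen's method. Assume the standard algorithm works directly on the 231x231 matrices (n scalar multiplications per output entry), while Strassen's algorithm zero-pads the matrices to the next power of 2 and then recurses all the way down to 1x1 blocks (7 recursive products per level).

Matrix multiplication for 231x231 matrices:

Strassen's algorithm requires power-of-2 dimensions. Pad 231x231 to 256x256 (next power of 2).

Standard algorithm: 231^3 = 12326391 multiplications
Strassen's algorithm: 7^(log2(256)) = 7^8 = 5764801 multiplications
Savings: 12326391 - 5764801 = 6561590 multiplications

Standard: 12326391 multiplications (231^3). Strassen: 5764801 multiplications (7^8, after padding to 256x256). Strassen reduces 8 recursive multiplications to 7 at each level.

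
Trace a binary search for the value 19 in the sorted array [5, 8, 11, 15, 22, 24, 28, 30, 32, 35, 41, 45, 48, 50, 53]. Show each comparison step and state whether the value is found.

Binary search for 19 in [5, 8, 11, 15, 22, 24, 28, 30, 32, 35, 41, 45, 48, 50, 53]:

lo=0, hi=14, mid=7, arr[mid]=30 -> 30 > 19, search left half
lo=0, hi=6, mid=3, arr[mid]=15 -> 15 < 19, search right half
lo=4, hi=6, mid=5, arr[mid]=24 -> 24 > 19, search left half
lo=4, hi=4, mid=4, arr[mid]=22 -> 22 > 19, search left half
lo=4 > hi=3, target 19 not found

Binary search determines that 19 is not in the array after 4 comparisons. The search space was exhausted without finding the target.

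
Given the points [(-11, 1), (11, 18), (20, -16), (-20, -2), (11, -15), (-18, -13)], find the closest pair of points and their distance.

Computing all pairwise distances among 6 points:

d((-11, 1), (11, 18)) = 27.8029
d((-11, 1), (20, -16)) = 35.3553
d((-11, 1), (-20, -2)) = 9.4868
d((-11, 1), (11, -15)) = 27.2029
d((-11, 1), (-18, -13)) = 15.6525
d((11, 18), (20, -16)) = 35.171
d((11, 18), (-20, -2)) = 36.8917
d((11, 18), (11, -15)) = 33.0
d((11, 18), (-18, -13)) = 42.45
d((20, -16), (-20, -2)) = 42.3792
d((20, -16), (11, -15)) = 9.0554 <-- minimum
d((20, -16), (-18, -13)) = 38.1182
d((-20, -2), (11, -15)) = 33.6155
d((-20, -2), (-18, -13)) = 11.1803
d((11, -15), (-18, -13)) = 29.0689

Closest pair: (20, -16) and (11, -15) with distance 9.0554

The closest pair is (20, -16) and (11, -15) with Euclidean distance 9.0554. For 6 points, brute-force pairwise comparison is shown above. For large n, the divide-and-conquer algorithm (sort by x, recurse on halves, check the dividing strip) achieves O(n log n).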